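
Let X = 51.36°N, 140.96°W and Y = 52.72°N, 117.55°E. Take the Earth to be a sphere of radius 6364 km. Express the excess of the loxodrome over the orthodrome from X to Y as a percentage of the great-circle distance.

9.7%

Great circle: σ = 0.9930 rad → d_gc = Rσ = 6319.6 km
Rhumb: Δφ = +0.0237, Δλ = -1.7713, Δψ = +0.0386, q = Δφ/Δψ = 0.6150 → d_rh = R√(Δφ²+q²Δλ²) = 6935.0 km
Excess = (6935.0 − 6319.6) / 6319.6 = 615.4 / 6319.6 = 9.74% ≈ 9.7%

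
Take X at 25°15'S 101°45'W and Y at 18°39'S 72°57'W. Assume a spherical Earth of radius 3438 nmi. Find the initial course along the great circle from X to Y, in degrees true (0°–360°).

81.9°

θ = atan2( sin Δλ·cos φ₂ ,  cos φ₁ sin φ₂ − sin φ₁ cos φ₂ cos Δλ )
  = atan2(+0.4565, +0.0649) = 81.90°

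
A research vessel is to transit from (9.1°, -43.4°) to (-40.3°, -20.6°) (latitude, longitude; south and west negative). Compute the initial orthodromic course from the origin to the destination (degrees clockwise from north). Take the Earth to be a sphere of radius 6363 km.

158.5°

N = sin Δλ·cos φ₂ = +0.2955;  D = cos φ₁ sin φ₂ − sin φ₁ cos φ₂ cos Δλ = -0.7498
initial course = atan2(N, D) = 158.49°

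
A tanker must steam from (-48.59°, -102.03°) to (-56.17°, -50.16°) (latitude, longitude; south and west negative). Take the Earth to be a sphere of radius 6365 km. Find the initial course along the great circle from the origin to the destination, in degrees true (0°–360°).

N = sin Δλ·cos φ₂ = +0.4379;  D = cos φ₁ sin φ₂ − sin φ₁ cos φ₂ cos Δλ = -0.2916
initial course = atan2(N, D) = 123.66°

123.7°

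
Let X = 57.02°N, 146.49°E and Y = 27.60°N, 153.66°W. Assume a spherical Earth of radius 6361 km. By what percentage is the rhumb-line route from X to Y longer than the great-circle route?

2.3%

Great circle: σ = 0.8880 rad → d_gc = Rσ = 5648.8 km
Rhumb: Δφ = -0.5135, Δλ = +1.0446, Δψ = -0.7158, q = Δφ/Δψ = 0.7173 → d_rh = R√(Δφ²+q²Δλ²) = 5778.1 km
Excess = (5778.1 − 5648.8) / 5648.8 = 129.3 / 5648.8 = 2.29% ≈ 2.3%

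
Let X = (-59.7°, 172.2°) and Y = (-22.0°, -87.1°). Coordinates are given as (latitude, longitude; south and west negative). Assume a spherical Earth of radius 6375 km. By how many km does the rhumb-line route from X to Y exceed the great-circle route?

610 km

Great circle: cos σ = sin φ₁ sin φ₂ + cos φ₁ cos φ₂ cos Δλ,  σ = 1.3320 rad → d_gc = 8491.2 km
Rhumb line: Δψ = +0.9128, q = Δφ/Δψ = 0.7209, d_rh = R√(Δφ²+q²Δλ²) = 9101.2 km
Excess = 9101.2 − 8491.2 = 610.0 ≈ 610 km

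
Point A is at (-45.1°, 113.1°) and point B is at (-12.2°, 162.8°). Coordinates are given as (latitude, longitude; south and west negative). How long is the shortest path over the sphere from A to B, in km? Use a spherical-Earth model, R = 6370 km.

5939 km

Haversine: a = sin²(Δφ/2)+cos φ₁ cos φ₂ sin²(Δλ/2) = 0.20204;  σ = 2·atan2(√a,√(1−a))
σ = 53.421° → d = Rσ = 6370·0.93237 = 5939 km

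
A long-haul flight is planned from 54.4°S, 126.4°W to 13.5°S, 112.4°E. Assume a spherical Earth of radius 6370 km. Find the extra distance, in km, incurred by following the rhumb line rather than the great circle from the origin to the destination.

Great circle: cos σ = sin φ₁ sin φ₂ + cos φ₁ cos φ₂ cos Δλ,  σ = 1.6744 rad → d_gc = 10665.9 km
Rhumb line: Δψ = +0.8983, q = Δφ/Δψ = 0.7947, d_rh = R√(Δφ²+q²Δλ²) = 11633.5 km
Excess = 11633.5 − 10665.9 = 967.6 ≈ 968 km

968 km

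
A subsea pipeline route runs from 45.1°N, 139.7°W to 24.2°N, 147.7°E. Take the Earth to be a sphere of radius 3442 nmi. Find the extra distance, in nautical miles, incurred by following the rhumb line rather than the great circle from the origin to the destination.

92 nmi

Great circle: cos σ = sin φ₁ sin φ₂ + cos φ₁ cos φ₂ cos Δλ,  σ = 1.0668 rad → d_gc = 3672.0 nmi
Rhumb line: Δψ = -0.4483, q = Δφ/Δψ = 0.8136, d_rh = R√(Δφ²+q²Δλ²) = 3764.2 nmi
Excess = 3764.2 − 3672.0 = 92.2 ≈ 92 nmi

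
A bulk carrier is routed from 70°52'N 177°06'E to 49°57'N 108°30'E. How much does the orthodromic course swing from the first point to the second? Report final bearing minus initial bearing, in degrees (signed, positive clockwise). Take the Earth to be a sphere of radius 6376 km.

-62.2°

At departure: θ₁ = atan2(sin Δλ cos φ₂, cos φ₁ sin φ₂ − sin φ₁ cos φ₂ cos Δλ) = 272.78°
At arrival: θ₂ = atan2(sin Δλ cos φ₁, −cos φ₂ sin φ₁ + sin φ₂ cos φ₁ cos Δλ) = 210.58°
Δθ = θ₂ − θ₁ = -62.2°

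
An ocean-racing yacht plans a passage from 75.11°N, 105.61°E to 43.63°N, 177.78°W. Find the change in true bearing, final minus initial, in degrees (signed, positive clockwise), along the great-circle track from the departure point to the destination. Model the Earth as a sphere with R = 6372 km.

Initial bearing θ₁ = atan2(sin Δλ cos φ₂, cos φ₁ sin φ₂ − sin φ₁ cos φ₂ cos Δλ) = 88.75°
Final bearing θ₂ = (initial bearing from the destination back to the start) + 180° = 159.21°
Δθ = θ₂ − θ₁ = +70.5°

+70.5°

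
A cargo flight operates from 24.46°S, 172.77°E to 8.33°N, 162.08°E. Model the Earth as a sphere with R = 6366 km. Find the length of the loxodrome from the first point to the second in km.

3823 km

Δψ = ln[tan(π/4+φ₂/2)/tan(π/4+φ₁/2)] = +0.5864;  Δφ = +0.5723 rad,  Δλ = -0.1866 rad
q = Δφ/Δψ = 0.9759
d = R·√(Δφ² + q²Δλ²) = 6366·0.60056 = 3823 km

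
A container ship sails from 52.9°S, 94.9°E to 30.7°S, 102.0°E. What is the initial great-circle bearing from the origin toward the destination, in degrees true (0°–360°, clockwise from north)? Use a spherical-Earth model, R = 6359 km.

15.9°

θ = atan2( sin Δλ·cos φ₂ ,  cos φ₁ sin φ₂ − sin φ₁ cos φ₂ cos Δλ )
  = atan2(+0.1063, +0.3726) = 15.92°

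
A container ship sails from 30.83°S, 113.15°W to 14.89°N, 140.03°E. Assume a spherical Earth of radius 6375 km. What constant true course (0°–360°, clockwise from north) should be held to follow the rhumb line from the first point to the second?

Δψ = ln[tan(π/4+φ₂/2)/tan(π/4+φ₁/2)] = +0.8290
Δλ = -1.8644 rad (taken the short way round)
course = atan2(Δλ, Δψ) = 293.97°

294.0°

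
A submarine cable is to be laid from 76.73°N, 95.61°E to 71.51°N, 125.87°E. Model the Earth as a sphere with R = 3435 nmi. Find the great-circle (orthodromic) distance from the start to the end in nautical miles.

cos σ = sin φ₁ sin φ₂ + cos φ₁ cos φ₂ cos Δλ
      = sin(76.73°)sin(71.51°) + cos(76.73°)cos(71.51°)cos(30.26°) = 0.9859
σ = 9.621° → d = Rσ = 3435·0.16792 = 577 nmi

577 nmi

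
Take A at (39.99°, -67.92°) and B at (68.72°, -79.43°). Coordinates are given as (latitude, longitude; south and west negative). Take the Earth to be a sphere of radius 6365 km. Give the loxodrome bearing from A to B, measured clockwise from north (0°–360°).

Δψ = ln[tan(π/4+φ₂/2)/tan(π/4+φ₁/2)] = +0.9093
Δλ = -0.2009 rad (taken the short way round)
course = atan2(Δλ, Δψ) = 347.54°

347.5°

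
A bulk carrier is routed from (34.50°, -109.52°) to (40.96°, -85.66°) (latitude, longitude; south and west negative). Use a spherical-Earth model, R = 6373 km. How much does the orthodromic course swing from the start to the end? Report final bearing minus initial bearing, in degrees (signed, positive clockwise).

+14.8°

Initial bearing θ₁ = atan2(sin Δλ cos φ₂, cos φ₁ sin φ₂ − sin φ₁ cos φ₂ cos Δλ) = 63.99°
Final bearing θ₂ = (initial bearing from the destination back to the start) + 180° = 78.75°
Δθ = θ₂ − θ₁ = +14.8°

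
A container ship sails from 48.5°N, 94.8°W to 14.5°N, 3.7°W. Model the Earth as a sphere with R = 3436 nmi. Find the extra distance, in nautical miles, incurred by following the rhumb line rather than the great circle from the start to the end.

181 nmi

Great circle: cos σ = sin φ₁ sin φ₂ + cos φ₁ cos φ₂ cos Δλ,  σ = 1.3947 rad → d_gc = 4792.1 nmi
Rhumb line: Δψ = -0.7148, q = Δφ/Δψ = 0.8302, d_rh = R√(Δφ²+q²Δλ²) = 4973.0 nmi
Excess = 4973.0 − 4792.1 = 180.9 ≈ 181 nmi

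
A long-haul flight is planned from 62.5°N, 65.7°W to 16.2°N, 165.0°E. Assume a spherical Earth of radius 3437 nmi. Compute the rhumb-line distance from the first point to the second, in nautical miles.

6242 nmi

Δψ = ln[tan(π/4+φ₂/2)/tan(π/4+φ₁/2)] = -1.1211;  Δφ = -0.8081 rad,  Δλ = -2.2567 rad
q = Δφ/Δψ = 0.7208
d = R·√(Δφ² + q²Δλ²) = 3437·1.81625 = 6242 nmi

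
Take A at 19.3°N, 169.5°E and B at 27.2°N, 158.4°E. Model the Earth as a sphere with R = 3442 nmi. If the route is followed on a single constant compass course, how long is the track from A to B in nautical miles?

Δψ = ln[tan(π/4+φ₂/2)/tan(π/4+φ₁/2)] = +0.1502;  Δφ = +0.1379 rad,  Δλ = -0.1937 rad
q = Δφ/Δψ = 0.9178
d = R·√(Δφ² + q²Δλ²) = 3442·0.22500 = 774 nmi

774 nmi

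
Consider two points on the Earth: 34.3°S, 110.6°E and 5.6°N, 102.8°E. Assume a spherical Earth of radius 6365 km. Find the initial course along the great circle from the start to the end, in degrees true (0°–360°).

348.0°

N = sin Δλ·cos φ₂ = -0.1351;  D = cos φ₁ sin φ₂ − sin φ₁ cos φ₂ cos Δλ = +0.6363
initial course = atan2(N, D) = 348.01°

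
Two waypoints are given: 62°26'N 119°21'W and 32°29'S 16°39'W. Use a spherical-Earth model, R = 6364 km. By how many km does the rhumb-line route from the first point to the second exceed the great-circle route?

347 km

Great circle: cos σ = sin φ₁ sin φ₂ + cos φ₁ cos φ₂ cos Δλ,  σ = 2.1675 rad → d_gc = 13793.9 km
Rhumb line: Δψ = -2.0052, q = Δφ/Δψ = 0.8261, d_rh = R√(Δφ²+q²Δλ²) = 14140.7 km
Excess = 14140.7 − 13793.9 = 346.8 ≈ 347 km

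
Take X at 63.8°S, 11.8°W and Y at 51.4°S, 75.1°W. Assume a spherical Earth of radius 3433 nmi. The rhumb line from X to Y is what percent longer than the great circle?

Great circle: σ = 0.6006 rad → d_gc = Rσ = 2061.9 nmi
Rhumb: Δφ = +0.2164, Δλ = -1.1048, Δψ = +0.4087, q = Δφ/Δψ = 0.5295 → d_rh = R√(Δφ²+q²Δλ²) = 2141.4 nmi
Excess = (2141.4 − 2061.9) / 2061.9 = 79.5 / 2061.9 = 3.86% ≈ 3.9%

3.9%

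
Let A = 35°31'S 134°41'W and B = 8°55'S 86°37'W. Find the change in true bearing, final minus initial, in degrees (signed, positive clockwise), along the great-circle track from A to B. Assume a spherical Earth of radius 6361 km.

-19.7°

At departure: θ₁ = atan2(sin Δλ cos φ₂, cos φ₁ sin φ₂ − sin φ₁ cos φ₂ cos Δλ) = 70.70°
At arrival: θ₂ = atan2(sin Δλ cos φ₁, −cos φ₂ sin φ₁ + sin φ₂ cos φ₁ cos Δλ) = 51.04°
Δθ = θ₂ − θ₁ = -19.7°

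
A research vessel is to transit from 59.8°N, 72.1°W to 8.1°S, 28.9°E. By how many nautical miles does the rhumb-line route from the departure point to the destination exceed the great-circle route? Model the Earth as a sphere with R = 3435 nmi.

257 nmi

Great circle: cos σ = sin φ₁ sin φ₂ + cos φ₁ cos φ₂ cos Δλ,  σ = 1.7893 rad → d_gc = 6146.4 nmi
Rhumb line: Δψ = -1.4518, q = Δφ/Δψ = 0.8163, d_rh = R√(Δφ²+q²Δλ²) = 6403.1 nmi
Excess = 6403.1 − 6146.4 = 256.7 ≈ 257 nmi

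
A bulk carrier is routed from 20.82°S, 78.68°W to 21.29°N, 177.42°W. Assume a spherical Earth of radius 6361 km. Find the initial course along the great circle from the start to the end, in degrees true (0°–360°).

θ = atan2( sin Δλ·cos φ₂ ,  cos φ₁ sin φ₂ − sin φ₁ cos φ₂ cos Δλ )
  = atan2(-0.9209, +0.2891) = 287.43°

287.4°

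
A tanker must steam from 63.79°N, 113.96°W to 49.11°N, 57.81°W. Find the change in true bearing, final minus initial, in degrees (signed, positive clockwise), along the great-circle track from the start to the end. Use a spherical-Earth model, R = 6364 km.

At departure: θ₁ = atan2(sin Δλ cos φ₂, cos φ₁ sin φ₂ − sin φ₁ cos φ₂ cos Δλ) = 89.29°
At arrival: θ₂ = atan2(sin Δλ cos φ₁, −cos φ₂ sin φ₁ + sin φ₂ cos φ₁ cos Δλ) = 137.57°
Δθ = θ₂ − θ₁ = +48.3°

+48.3°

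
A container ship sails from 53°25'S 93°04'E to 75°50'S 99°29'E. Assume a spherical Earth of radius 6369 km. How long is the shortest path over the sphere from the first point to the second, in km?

2507 km

Haversine: a = sin²(Δφ/2)+cos φ₁ cos φ₂ sin²(Δλ/2) = 0.03824;  σ = 2·atan2(√a,√(1−a))
σ = 22.554° → d = Rσ = 6369·0.39363 = 2507 km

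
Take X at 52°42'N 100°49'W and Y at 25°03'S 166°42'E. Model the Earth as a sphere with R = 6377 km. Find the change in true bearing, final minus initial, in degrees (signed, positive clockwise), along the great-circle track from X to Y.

-35.5°

At departure: θ₁ = atan2(sin Δλ cos φ₂, cos φ₁ sin φ₂ − sin φ₁ cos φ₂ cos Δλ) = 256.02°
At arrival: θ₂ = atan2(sin Δλ cos φ₁, −cos φ₂ sin φ₁ + sin φ₂ cos φ₁ cos Δλ) = 220.47°
Δθ = θ₂ − θ₁ = -35.5°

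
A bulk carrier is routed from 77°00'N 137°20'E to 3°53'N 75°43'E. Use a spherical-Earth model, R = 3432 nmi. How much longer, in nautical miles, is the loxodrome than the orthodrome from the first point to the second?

123 nmi

Great circle: cos σ = sin φ₁ sin φ₂ + cos φ₁ cos φ₂ cos Δλ,  σ = 1.3972 rad → d_gc = 4795.4 nmi
Rhumb line: Δψ = -2.1043, q = Δφ/Δψ = 0.6064, d_rh = R√(Δφ²+q²Δλ²) = 4918.5 nmi
Excess = 4918.5 − 4795.4 = 123.1 ≈ 123 nmi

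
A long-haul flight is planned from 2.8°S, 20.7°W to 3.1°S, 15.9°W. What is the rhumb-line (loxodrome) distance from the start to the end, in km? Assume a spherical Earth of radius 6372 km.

Δψ = ln[tan(π/4+φ₂/2)/tan(π/4+φ₁/2)] = -0.0052;  Δφ = -0.0052 rad,  Δλ = +0.0838 rad
q = Δφ/Δψ = 0.9987
d = R·√(Δφ² + q²Δλ²) = 6372·0.08383 = 534 km

534 km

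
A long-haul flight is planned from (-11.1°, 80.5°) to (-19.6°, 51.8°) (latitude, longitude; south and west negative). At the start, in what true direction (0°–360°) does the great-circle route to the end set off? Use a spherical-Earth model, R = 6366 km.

N = sin Δλ·cos φ₂ = -0.4524;  D = cos φ₁ sin φ₂ − sin φ₁ cos φ₂ cos Δλ = -0.1701
initial course = atan2(N, D) = 249.39°

249.4°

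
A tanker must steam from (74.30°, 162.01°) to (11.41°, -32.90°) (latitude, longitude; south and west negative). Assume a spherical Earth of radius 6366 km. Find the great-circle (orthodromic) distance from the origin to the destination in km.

Haversine: a = sin²(Δφ/2)+cos φ₁ cos φ₂ sin²(Δλ/2) = 0.53294;  σ = 2·atan2(√a,√(1−a))
σ = 93.777° → d = Rσ = 6366·1.63672 = 10419 km

10419 km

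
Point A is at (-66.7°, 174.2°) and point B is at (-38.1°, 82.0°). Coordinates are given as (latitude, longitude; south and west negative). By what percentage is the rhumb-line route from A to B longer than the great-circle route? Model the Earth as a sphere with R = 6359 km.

7.9%

Great circle: σ = 0.9827 rad → d_gc = Rσ = 6249.1 km
Rhumb: Δφ = +0.4992, Δλ = -1.6092, Δψ = +0.8588, q = Δφ/Δψ = 0.5812 → d_rh = R√(Δφ²+q²Δλ²) = 6741.7 km
Excess = (6741.7 − 6249.1) / 6249.1 = 492.6 / 6249.1 = 7.88% ≈ 7.9%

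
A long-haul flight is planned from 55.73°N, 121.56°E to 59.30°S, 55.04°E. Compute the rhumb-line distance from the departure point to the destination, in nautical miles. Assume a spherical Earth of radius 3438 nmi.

7627 nmi

Δψ = ln[tan(π/4+φ₂/2)/tan(π/4+φ₁/2)] = -2.4694;  Δφ = -2.0077 rad,  Δλ = -1.1610 rad
q = Δφ/Δψ = 0.8130
d = R·√(Δφ² + q²Δλ²) = 3438·2.21847 = 7627 nmi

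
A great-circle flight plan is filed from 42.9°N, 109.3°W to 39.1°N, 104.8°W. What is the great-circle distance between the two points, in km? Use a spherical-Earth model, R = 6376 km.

567 km

cos σ = sin φ₁ sin φ₂ + cos φ₁ cos φ₂ cos Δλ
      = sin(42.90°)sin(39.10°) + cos(42.90°)cos(39.10°)cos(4.50°) = 0.9960
σ = 5.095° → d = Rσ = 6376·0.08892 = 567 km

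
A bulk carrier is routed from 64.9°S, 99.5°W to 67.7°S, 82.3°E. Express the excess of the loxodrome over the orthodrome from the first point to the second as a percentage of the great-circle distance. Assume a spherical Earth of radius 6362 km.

51.1%

Great circle: σ = 0.8272 rad → d_gc = Rσ = 5262.5 km
Rhumb: Δφ = -0.0489, Δλ = -3.1102, Δψ = -0.1217, q = Δφ/Δψ = 0.4015 → d_rh = R√(Δφ²+q²Δλ²) = 7950.4 km
Excess = (7950.4 − 5262.5) / 5262.5 = 2687.9 / 5262.5 = 51.08% ≈ 51.1%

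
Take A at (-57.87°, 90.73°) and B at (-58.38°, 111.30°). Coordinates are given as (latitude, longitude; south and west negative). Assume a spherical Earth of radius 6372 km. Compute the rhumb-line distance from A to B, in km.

1209 km

Δψ = ln[tan(π/4+φ₂/2)/tan(π/4+φ₁/2)] = -0.0169;  Δφ = -0.0089 rad,  Δλ = +0.3590 rad
q = Δφ/Δψ = 0.5281
d = R·√(Δφ² + q²Δλ²) = 6372·0.18979 = 1209 km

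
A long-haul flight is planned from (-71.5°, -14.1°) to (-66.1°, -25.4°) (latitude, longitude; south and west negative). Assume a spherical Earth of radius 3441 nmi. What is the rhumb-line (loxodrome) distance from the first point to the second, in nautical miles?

406 nmi

Δψ = ln[tan(π/4+φ₂/2)/tan(π/4+φ₁/2)] = +0.2620;  Δφ = +0.0942 rad,  Δλ = -0.1972 rad
q = Δφ/Δψ = 0.3597
d = R·√(Δφ² + q²Δλ²) = 3441·0.11796 = 406 nmi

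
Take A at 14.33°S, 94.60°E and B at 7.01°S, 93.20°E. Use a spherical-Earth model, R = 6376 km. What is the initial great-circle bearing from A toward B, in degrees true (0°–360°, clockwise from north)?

N = sin Δλ·cos φ₂ = -0.0242;  D = cos φ₁ sin φ₂ − sin φ₁ cos φ₂ cos Δλ = +0.1273
initial course = atan2(N, D) = 349.22°

349.2°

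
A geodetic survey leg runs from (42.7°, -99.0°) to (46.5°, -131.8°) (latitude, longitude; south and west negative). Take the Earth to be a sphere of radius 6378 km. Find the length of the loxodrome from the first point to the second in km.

2633 km

Rhumb course C = atan2(Δλ, Δψ) with Δψ = ln[tan(π/4+φ₂/2)/tan(π/4+φ₁/2)] = +0.0932, Δλ = -0.5725 → C = 279.25°
d = R·|Δφ| / |cos C| = 6378·0.06632 / 0.16068 = 2633 km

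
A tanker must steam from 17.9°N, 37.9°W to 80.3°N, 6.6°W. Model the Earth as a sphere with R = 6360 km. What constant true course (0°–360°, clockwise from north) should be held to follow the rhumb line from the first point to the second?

14.3°

Meridional parts: M(φ₁)=+0.3176, M(φ₂)=+2.4669 → ΔM = +2.1492;  Δλ = +0.5463 rad
tan C = Δλ / ΔM = +0.2542 → C = 14.26°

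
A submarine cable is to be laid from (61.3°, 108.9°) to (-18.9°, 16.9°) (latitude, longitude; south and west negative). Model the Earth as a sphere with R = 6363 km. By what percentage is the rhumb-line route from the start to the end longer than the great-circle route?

Great circle: σ = 1.8755 rad → d_gc = Rσ = 11933.6 km
Rhumb: Δφ = -1.3998, Δλ = -1.6057, Δψ = -1.6993, q = Δφ/Δψ = 0.8237 → d_rh = R√(Δφ²+q²Δλ²) = 12254.0 km
Excess = (12254.0 − 11933.6) / 11933.6 = 320.4 / 11933.6 = 2.68% ≈ 2.7%

2.7%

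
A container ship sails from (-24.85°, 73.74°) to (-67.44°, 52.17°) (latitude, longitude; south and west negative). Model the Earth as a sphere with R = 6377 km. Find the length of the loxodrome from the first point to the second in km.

Rhumb course C = atan2(Δλ, Δψ) with Δψ = ln[tan(π/4+φ₂/2)/tan(π/4+φ₁/2)] = -1.1642, Δλ = -0.3765 → C = 197.92°
d = R·|Δφ| / |cos C| = 6377·0.74334 / 0.95149 = 4982 km

4982 km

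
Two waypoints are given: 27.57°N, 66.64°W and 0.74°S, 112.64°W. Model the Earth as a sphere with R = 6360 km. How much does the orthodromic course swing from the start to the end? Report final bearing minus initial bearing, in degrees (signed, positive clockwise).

Initial bearing θ₁ = atan2(sin Δλ cos φ₂, cos φ₁ sin φ₂ − sin φ₁ cos φ₂ cos Δλ) = 245.16°
Final bearing θ₂ = (initial bearing from the destination back to the start) + 180° = 233.56°
Δθ = θ₂ − θ₁ = -11.6°

-11.6°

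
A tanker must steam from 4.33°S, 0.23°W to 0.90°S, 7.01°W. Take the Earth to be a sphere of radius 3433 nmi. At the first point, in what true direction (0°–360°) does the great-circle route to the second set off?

296.7°

θ = atan2( sin Δλ·cos φ₂ ,  cos φ₁ sin φ₂ − sin φ₁ cos φ₂ cos Δλ )
  = atan2(-0.1180, +0.0593) = 296.67°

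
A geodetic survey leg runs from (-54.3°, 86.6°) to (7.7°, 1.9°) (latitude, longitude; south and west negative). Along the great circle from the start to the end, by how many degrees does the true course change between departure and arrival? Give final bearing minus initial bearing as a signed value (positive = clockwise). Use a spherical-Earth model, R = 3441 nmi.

+45.6°

At departure: θ₁ = atan2(sin Δλ cos φ₂, cos φ₁ sin φ₂ − sin φ₁ cos φ₂ cos Δλ) = 278.79°
At arrival: θ₂ = atan2(sin Δλ cos φ₁, −cos φ₂ sin φ₁ + sin φ₂ cos φ₁ cos Δλ) = 324.41°
Δθ = θ₂ − θ₁ = +45.6°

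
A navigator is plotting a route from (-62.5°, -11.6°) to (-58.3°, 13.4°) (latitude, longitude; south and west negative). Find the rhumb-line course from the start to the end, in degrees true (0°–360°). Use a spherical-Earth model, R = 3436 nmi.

Meridional parts: M(φ₁)=-1.4077, M(φ₂)=-1.2591 → ΔM = +0.1486;  Δλ = +0.4363 rad
tan C = Δλ / ΔM = +2.9354 → C = 71.19°

71.2°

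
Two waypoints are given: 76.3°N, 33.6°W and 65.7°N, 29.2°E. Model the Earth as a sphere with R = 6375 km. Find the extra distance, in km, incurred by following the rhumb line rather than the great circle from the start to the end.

Great circle: cos σ = sin φ₁ sin φ₂ + cos φ₁ cos φ₂ cos Δλ,  σ = 0.3763 rad → d_gc = 2399.0 km
Rhumb line: Δψ = -0.5834, q = Δφ/Δψ = 0.3171, d_rh = R√(Δφ²+q²Δλ²) = 2510.0 km
Excess = 2510.0 − 2399.0 = 111.0 ≈ 111 km

111 km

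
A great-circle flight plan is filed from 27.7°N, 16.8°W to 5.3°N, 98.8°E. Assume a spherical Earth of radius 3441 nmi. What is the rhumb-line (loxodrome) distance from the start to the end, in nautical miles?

Δψ = ln[tan(π/4+φ₂/2)/tan(π/4+φ₁/2)] = -0.4108;  Δφ = -0.3910 rad,  Δλ = +2.0176 rad
q = Δφ/Δψ = 0.9516
d = R·√(Δφ² + q²Δλ²) = 3441·1.95936 = 6742 nmi

6742 nmi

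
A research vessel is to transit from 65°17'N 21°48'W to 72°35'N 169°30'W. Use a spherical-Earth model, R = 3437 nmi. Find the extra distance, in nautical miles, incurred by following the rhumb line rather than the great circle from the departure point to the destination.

757 nmi

Great circle: cos σ = sin φ₁ sin φ₂ + cos φ₁ cos φ₂ cos Δλ,  σ = 0.7060 rad → d_gc = 2426.6 nmi
Rhumb line: Δψ = +0.3580, q = Δφ/Δψ = 0.3559, d_rh = R√(Δφ²+q²Δλ²) = 3183.6 nmi
Excess = 3183.6 − 2426.6 = 757.0 ≈ 757 nmi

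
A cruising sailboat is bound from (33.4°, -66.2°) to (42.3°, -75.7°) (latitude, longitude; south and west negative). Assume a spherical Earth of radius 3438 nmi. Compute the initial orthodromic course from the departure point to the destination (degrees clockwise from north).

N = sin Δλ·cos φ₂ = -0.1221;  D = cos φ₁ sin φ₂ − sin φ₁ cos φ₂ cos Δλ = +0.1603
initial course = atan2(N, D) = 322.71°

322.7°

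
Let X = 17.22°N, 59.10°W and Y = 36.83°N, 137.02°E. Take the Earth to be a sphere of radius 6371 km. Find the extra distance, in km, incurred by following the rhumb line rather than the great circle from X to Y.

Great circle: cos σ = sin φ₁ sin φ₂ + cos φ₁ cos φ₂ cos Δλ,  σ = 2.1616 rad → d_gc = 13771.5 km
Rhumb line: Δψ = +0.3871, q = Δφ/Δψ = 0.8842, d_rh = R√(Δφ²+q²Δλ²) = 16258.6 km
Excess = 16258.6 − 13771.5 = 2487.1 ≈ 2487 km

2487 km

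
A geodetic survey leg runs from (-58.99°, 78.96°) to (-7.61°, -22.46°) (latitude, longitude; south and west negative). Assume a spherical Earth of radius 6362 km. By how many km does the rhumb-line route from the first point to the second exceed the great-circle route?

564 km

Great circle: cos σ = sin φ₁ sin φ₂ + cos φ₁ cos φ₂ cos Δλ,  σ = 1.5584 rad → d_gc = 9914.6 km
Rhumb line: Δψ = +1.1490, q = Δφ/Δψ = 0.7805, d_rh = R√(Δφ²+q²Δλ²) = 10478.3 km
Excess = 10478.3 − 9914.6 = 563.7 ≈ 564 km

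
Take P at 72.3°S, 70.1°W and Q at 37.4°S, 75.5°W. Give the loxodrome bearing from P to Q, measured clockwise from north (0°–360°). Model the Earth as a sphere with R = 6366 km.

Δψ = ln[tan(π/4+φ₂/2)/tan(π/4+φ₁/2)] = +1.1551
Δλ = -0.0942 rad (taken the short way round)
course = atan2(Δλ, Δψ) = 355.34°

355.3°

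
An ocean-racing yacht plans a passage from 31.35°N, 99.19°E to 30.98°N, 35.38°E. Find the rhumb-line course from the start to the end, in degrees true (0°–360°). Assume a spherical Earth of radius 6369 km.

269.6°

Meridional parts: M(φ₁)=+0.5767, M(φ₂)=+0.5692 → ΔM = -0.0075;  Δλ = -1.1137 rad
tan C = Δλ / ΔM = +147.5698 → C = 269.61°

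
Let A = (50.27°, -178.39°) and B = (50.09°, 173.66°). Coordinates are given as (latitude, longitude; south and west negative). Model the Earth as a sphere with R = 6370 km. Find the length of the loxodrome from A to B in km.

566 km

Δψ = ln[tan(π/4+φ₂/2)/tan(π/4+φ₁/2)] = -0.0049;  Δφ = -0.0031 rad,  Δλ = -0.1388 rad
q = Δφ/Δψ = 0.6404
d = R·√(Δφ² + q²Δλ²) = 6370·0.08891 = 566 km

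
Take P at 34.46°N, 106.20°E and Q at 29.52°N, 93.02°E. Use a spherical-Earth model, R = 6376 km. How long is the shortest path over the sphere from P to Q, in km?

1359 km

cos σ = sin φ₁ sin φ₂ + cos φ₁ cos φ₂ cos Δλ
      = sin(34.46°)sin(29.52°) + cos(34.46°)cos(29.52°)cos(-13.18°) = 0.9774
σ = 12.208° → d = Rσ = 6376·0.21307 = 1359 km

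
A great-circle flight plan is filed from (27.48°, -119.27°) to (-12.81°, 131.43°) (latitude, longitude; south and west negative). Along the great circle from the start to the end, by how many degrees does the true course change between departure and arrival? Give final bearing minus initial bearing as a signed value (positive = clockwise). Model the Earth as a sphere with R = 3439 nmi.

-21.7°

At departure: θ₁ = atan2(sin Δλ cos φ₂, cos φ₁ sin φ₂ − sin φ₁ cos φ₂ cos Δλ) = 267.02°
At arrival: θ₂ = atan2(sin Δλ cos φ₁, −cos φ₂ sin φ₁ + sin φ₂ cos φ₁ cos Δλ) = 245.31°
Δθ = θ₂ − θ₁ = -21.7°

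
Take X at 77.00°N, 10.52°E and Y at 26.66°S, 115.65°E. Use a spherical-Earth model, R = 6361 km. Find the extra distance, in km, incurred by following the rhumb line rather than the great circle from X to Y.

Great circle: cos σ = sin φ₁ sin φ₂ + cos φ₁ cos φ₂ cos Δλ,  σ = 2.0825 rad → d_gc = 13246.8 km
Rhumb line: Δψ = -2.6552, q = Δφ/Δψ = 0.6814, d_rh = R√(Δφ²+q²Δλ²) = 13988.9 km
Excess = 13988.9 − 13246.8 = 742.1 ≈ 742 km

742 km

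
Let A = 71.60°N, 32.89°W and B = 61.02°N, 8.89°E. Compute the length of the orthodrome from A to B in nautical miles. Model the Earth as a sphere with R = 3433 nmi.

Haversine: a = sin²(Δφ/2)+cos φ₁ cos φ₂ sin²(Δλ/2) = 0.02795;  σ = 2·atan2(√a,√(1−a))
σ = 19.246° → d = Rσ = 3433·0.33591 = 1153 nmi

1153 nmi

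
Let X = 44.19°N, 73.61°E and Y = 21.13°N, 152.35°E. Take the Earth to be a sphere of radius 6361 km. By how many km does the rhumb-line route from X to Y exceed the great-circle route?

206 km

Great circle: cos σ = sin φ₁ sin φ₂ + cos φ₁ cos φ₂ cos Δλ,  σ = 1.1790 rad → d_gc = 7499.5 km
Rhumb line: Δψ = -0.4841, q = Δφ/Δψ = 0.8314, d_rh = R√(Δφ²+q²Δλ²) = 7705.8 km
Excess = 7705.8 − 7499.5 = 206.3 ≈ 206 km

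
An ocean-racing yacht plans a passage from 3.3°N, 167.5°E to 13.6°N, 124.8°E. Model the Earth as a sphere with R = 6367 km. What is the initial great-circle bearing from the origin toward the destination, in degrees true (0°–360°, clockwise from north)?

N = sin Δλ·cos φ₂ = -0.6591;  D = cos φ₁ sin φ₂ − sin φ₁ cos φ₂ cos Δλ = +0.1936
initial course = atan2(N, D) = 286.37°

286.4°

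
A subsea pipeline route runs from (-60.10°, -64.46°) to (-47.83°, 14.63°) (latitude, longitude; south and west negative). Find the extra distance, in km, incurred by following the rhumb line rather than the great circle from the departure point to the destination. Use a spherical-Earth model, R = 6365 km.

289 km

Great circle: cos σ = sin φ₁ sin φ₂ + cos φ₁ cos φ₂ cos Δλ,  σ = 0.7872 rad → d_gc = 5010.4 km
Rhumb line: Δψ = +0.3674, q = Δφ/Δψ = 0.5829, d_rh = R√(Δφ²+q²Δλ²) = 5299.4 km
Excess = 5299.4 − 5010.4 = 289.0 ≈ 289 km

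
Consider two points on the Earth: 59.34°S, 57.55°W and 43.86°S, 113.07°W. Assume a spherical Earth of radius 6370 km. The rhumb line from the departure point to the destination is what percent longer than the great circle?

2.5%

Great circle: σ = 0.6365 rad → d_gc = Rσ = 4054.4 km
Rhumb: Δφ = +0.2702, Δλ = -0.9690, Δψ = +0.4406, q = Δφ/Δψ = 0.6132 → d_rh = R√(Δφ²+q²Δλ²) = 4157.7 km
Excess = (4157.7 − 4054.4) / 4054.4 = 103.3 / 4054.4 = 2.548% ≈ 2.5%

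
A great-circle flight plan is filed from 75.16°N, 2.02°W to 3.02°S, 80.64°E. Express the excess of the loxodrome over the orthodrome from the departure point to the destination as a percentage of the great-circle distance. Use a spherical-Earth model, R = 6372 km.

Great circle: σ = 1.5890 rad → d_gc = Rσ = 10125.4 km
Rhumb: Δφ = -1.3645, Δλ = +1.4427, Δψ = -2.0912, q = Δφ/Δψ = 0.6525 → d_rh = R√(Δφ²+q²Δλ²) = 10563.0 km
Excess = (10563.0 − 10125.4) / 10125.4 = 437.6 / 10125.4 = 4.32% ≈ 4.3%

4.3%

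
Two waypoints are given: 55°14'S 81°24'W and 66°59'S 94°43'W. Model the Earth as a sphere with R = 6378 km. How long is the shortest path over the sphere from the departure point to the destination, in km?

cos σ = sin φ₁ sin φ₂ + cos φ₁ cos φ₂ cos Δλ
      = sin(-55.23°)sin(-66.98°) + cos(-55.23°)cos(-66.98°)cos(-13.32°) = 0.9731
σ = 13.332° → d = Rσ = 6378·0.23269 = 1484 km

1484 km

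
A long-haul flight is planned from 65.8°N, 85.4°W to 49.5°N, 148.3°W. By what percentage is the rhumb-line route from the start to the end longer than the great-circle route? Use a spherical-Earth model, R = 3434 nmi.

Great circle: σ = 0.6183 rad → d_gc = Rσ = 2123.3 nmi
Rhumb: Δφ = -0.2845, Δλ = -1.0978, Δψ = -0.5428, q = Δφ/Δψ = 0.5241 → d_rh = R√(Δφ²+q²Δλ²) = 2204.1 nmi
Excess = (2204.1 − 2123.3) / 2123.3 = 80.8 / 2123.3 = 3.81% ≈ 3.8%

3.8%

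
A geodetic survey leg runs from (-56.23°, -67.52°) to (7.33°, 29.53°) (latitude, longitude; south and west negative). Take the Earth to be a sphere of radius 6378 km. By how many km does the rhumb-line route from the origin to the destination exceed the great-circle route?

Great circle: cos σ = sin φ₁ sin φ₂ + cos φ₁ cos φ₂ cos Δλ,  σ = 1.7454 rad → d_gc = 11132.2 km
Rhumb line: Δψ = +1.3205, q = Δφ/Δψ = 0.8401, d_rh = R√(Δφ²+q²Δλ²) = 11507.6 km
Excess = 11507.6 − 11132.2 = 375.4 ≈ 375 km

375 km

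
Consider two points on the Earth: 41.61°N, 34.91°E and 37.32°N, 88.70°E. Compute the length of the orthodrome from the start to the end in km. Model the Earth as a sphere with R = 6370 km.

Haversine: a = sin²(Δφ/2)+cos φ₁ cos φ₂ sin²(Δλ/2) = 0.12307;  σ = 2·atan2(√a,√(1−a))
σ = 41.075° → d = Rσ = 6370·0.71689 = 4567 km

4567 km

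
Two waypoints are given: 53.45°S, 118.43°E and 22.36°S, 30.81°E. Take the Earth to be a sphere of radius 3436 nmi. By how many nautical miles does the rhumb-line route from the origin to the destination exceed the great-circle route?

194 nmi

Great circle: cos σ = sin φ₁ sin φ₂ + cos φ₁ cos φ₂ cos Δλ,  σ = 1.2361 rad → d_gc = 4247.2 nmi
Rhumb line: Δψ = +0.7074, q = Δφ/Δψ = 0.7671, d_rh = R√(Δφ²+q²Δλ²) = 4440.9 nmi
Excess = 4440.9 − 4247.2 = 193.7 ≈ 194 nmi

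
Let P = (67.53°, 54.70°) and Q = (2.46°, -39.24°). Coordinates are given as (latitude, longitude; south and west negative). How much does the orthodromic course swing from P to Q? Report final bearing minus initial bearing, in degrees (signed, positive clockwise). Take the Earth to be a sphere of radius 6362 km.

-72.2°

At departure: θ₁ = atan2(sin Δλ cos φ₂, cos φ₁ sin φ₂ − sin φ₁ cos φ₂ cos Δλ) = 274.58°
At arrival: θ₂ = atan2(sin Δλ cos φ₁, −cos φ₂ sin φ₁ + sin φ₂ cos φ₁ cos Δλ) = 202.42°
Δθ = θ₂ − θ₁ = -72.2°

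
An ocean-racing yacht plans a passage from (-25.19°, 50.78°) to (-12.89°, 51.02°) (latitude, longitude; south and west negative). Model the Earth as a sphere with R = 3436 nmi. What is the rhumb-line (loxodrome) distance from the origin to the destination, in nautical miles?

Rhumb course C = atan2(Δλ, Δψ) with Δψ = ln[tan(π/4+φ₂/2)/tan(π/4+φ₁/2)] = +0.2276, Δλ = +0.0042 → C = 1.05°
d = R·|Δφ| / |cos C| = 3436·0.21468 / 0.99983 = 738 nmi

738 nmi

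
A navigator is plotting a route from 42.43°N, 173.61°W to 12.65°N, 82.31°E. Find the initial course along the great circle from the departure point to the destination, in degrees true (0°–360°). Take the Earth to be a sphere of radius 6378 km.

N = sin Δλ·cos φ₂ = -0.9464;  D = cos φ₁ sin φ₂ − sin φ₁ cos φ₂ cos Δλ = +0.3218
initial course = atan2(N, D) = 288.78°

288.8°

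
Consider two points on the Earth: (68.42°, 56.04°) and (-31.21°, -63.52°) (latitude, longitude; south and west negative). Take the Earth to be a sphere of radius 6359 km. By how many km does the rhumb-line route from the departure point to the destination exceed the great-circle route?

758 km

Great circle: cos σ = sin φ₁ sin φ₂ + cos φ₁ cos φ₂ cos Δλ,  σ = 2.2615 rad → d_gc = 14380.6 km
Rhumb line: Δψ = -2.2315, q = Δφ/Δψ = 0.7792, d_rh = R√(Δφ²+q²Δλ²) = 15138.7 km
Excess = 15138.7 − 14380.6 = 758.1 ≈ 758 km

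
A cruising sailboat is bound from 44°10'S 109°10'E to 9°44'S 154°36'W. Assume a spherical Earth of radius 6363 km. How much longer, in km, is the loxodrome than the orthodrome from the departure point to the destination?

Great circle: cos σ = sin φ₁ sin φ₂ + cos φ₁ cos φ₂ cos Δλ,  σ = 1.5298 rad → d_gc = 9733.8 km
Rhumb line: Δψ = +0.6903, q = Δφ/Δψ = 0.8707, d_rh = R√(Δφ²+q²Δλ²) = 10060.1 km
Excess = 10060.1 − 9733.8 = 326.3 ≈ 326 km

326 km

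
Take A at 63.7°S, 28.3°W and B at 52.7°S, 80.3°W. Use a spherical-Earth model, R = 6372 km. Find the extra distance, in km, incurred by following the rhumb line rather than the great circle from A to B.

82 km

Great circle: cos σ = sin φ₁ sin φ₂ + cos φ₁ cos φ₂ cos Δλ,  σ = 0.4982 rad → d_gc = 3174.7 km
Rhumb line: Δψ = +0.3679, q = Δφ/Δψ = 0.5219, d_rh = R√(Δφ²+q²Δλ²) = 3256.6 km
Excess = 3256.6 − 3174.7 = 81.9 ≈ 82 km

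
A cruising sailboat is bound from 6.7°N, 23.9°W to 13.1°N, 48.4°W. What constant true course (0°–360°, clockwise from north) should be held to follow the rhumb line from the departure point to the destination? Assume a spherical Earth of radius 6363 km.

284.9°

Δψ = ln[tan(π/4+φ₂/2)/tan(π/4+φ₁/2)] = +0.1135
Δλ = -0.4276 rad (taken the short way round)
course = atan2(Δλ, Δψ) = 284.86°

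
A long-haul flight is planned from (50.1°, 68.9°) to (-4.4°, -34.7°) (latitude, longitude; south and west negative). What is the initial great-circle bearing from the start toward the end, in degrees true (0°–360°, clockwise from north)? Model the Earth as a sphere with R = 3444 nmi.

277.7°

θ = atan2( sin Δλ·cos φ₂ ,  cos φ₁ sin φ₂ − sin φ₁ cos φ₂ cos Δλ )
  = atan2(-0.9691, +0.1306) = 277.68°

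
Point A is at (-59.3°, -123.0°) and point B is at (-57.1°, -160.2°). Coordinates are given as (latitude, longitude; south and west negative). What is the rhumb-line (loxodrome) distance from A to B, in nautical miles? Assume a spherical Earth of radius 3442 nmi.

1185 nmi

Δψ = ln[tan(π/4+φ₂/2)/tan(π/4+φ₁/2)] = +0.0729;  Δφ = +0.0384 rad,  Δλ = -0.6493 rad
q = Δφ/Δψ = 0.5268
d = R·√(Δφ² + q²Δλ²) = 3442·0.34415 = 1185 nmi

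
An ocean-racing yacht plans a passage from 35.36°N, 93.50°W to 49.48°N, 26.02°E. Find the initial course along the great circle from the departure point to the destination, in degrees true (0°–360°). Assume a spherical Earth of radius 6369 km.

N = sin Δλ·cos φ₂ = +0.5654;  D = cos φ₁ sin φ₂ − sin φ₁ cos φ₂ cos Δλ = +0.8052
initial course = atan2(N, D) = 35.07°

35.1°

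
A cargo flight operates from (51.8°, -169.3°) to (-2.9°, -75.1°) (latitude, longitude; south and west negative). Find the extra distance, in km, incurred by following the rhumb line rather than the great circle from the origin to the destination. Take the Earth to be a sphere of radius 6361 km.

Great circle: cos σ = sin φ₁ sin φ₂ + cos φ₁ cos φ₂ cos Δλ,  σ = 1.6559 rad → d_gc = 10533.1 km
Rhumb line: Δψ = -1.1111, q = Δφ/Δψ = 0.8592, d_rh = R√(Δφ²+q²Δλ²) = 10845.3 km
Excess = 10845.3 − 10533.1 = 312.2 ≈ 312 km

312 km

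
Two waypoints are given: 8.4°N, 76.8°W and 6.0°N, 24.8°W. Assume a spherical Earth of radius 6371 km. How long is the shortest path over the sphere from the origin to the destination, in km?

cos σ = sin φ₁ sin φ₂ + cos φ₁ cos φ₂ cos Δλ
      = sin(8.40°)sin(6.00°) + cos(8.40°)cos(6.00°)cos(52.00°) = 0.6210
σ = 51.612° → d = Rσ = 6371·0.90079 = 5739 km

5739 km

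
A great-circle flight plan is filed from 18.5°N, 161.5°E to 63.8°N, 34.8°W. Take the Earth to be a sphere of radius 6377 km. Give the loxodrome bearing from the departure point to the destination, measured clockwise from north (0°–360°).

68.4°

Δψ = ln[tan(π/4+φ₂/2)/tan(π/4+φ₁/2)] = +1.1293
Δλ = +2.8571 rad (taken the short way round)
course = atan2(Δλ, Δψ) = 68.43°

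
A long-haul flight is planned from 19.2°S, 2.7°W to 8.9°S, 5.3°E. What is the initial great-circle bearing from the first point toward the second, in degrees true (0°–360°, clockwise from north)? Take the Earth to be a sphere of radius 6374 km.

38.1°

N = sin Δλ·cos φ₂ = +0.1375;  D = cos φ₁ sin φ₂ − sin φ₁ cos φ₂ cos Δλ = +0.1756
initial course = atan2(N, D) = 38.06°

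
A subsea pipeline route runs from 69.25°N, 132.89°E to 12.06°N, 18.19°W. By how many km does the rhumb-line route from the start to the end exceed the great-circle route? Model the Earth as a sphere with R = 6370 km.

Great circle: cos σ = sin φ₁ sin φ₂ + cos φ₁ cos φ₂ cos Δλ,  σ = 1.6789 rad → d_gc = 10694.5 km
Rhumb line: Δψ = -1.4858, q = Δφ/Δψ = 0.6718, d_rh = R√(Δφ²+q²Δλ²) = 12952.3 km
Excess = 12952.3 − 10694.5 = 2257.8 ≈ 2258 km

2258 km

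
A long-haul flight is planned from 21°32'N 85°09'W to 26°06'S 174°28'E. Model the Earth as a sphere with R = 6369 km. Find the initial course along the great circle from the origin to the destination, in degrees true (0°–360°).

θ = atan2( sin Δλ·cos φ₂ ,  cos φ₁ sin φ₂ − sin φ₁ cos φ₂ cos Δλ )
  = atan2(-0.8833, -0.3498) = 248.39°

248.4°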